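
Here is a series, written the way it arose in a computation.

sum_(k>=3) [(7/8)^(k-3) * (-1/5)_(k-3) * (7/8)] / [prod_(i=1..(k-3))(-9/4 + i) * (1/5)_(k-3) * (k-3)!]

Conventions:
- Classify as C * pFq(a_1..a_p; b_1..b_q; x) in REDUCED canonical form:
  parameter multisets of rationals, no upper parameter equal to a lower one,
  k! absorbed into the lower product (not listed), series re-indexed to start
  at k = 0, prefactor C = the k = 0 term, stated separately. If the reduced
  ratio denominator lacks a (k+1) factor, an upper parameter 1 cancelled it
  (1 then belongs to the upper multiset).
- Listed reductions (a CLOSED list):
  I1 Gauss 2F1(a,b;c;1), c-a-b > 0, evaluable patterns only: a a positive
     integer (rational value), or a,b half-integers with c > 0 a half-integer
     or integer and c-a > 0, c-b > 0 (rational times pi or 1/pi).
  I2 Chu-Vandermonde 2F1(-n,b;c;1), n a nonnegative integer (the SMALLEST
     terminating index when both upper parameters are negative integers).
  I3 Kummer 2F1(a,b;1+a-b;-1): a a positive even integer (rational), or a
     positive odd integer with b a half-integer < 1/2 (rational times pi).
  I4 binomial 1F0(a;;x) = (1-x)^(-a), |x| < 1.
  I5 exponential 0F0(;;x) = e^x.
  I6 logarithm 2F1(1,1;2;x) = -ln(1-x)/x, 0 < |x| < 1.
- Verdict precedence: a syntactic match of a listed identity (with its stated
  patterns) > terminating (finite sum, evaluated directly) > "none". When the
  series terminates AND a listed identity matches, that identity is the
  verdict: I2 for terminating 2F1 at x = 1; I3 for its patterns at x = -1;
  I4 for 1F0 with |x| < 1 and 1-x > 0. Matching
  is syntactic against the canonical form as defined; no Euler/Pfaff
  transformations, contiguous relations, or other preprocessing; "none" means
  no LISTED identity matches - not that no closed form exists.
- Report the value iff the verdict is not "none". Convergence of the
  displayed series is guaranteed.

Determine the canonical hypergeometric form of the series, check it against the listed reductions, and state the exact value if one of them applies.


x = 7/8 here; the reduced form reads 1F2, upper {-1/5}, lower {-5/4, 1/5}, C = 7/8. Verdict: none. Every listed pattern misses the 1F2 form at 7/8, upper {-1/5}.

The tell: from the first term 7/8: the lower running product (C = 7/8, x = 7/8) is a rising factorial.
Consecutive-term ratio: r(k) = (7/8) * (k-1/5) / [(k-5/4) (k+1/5) (k+1)] - rational; roots negated = parameters, x = (7/8), C = 7/8.


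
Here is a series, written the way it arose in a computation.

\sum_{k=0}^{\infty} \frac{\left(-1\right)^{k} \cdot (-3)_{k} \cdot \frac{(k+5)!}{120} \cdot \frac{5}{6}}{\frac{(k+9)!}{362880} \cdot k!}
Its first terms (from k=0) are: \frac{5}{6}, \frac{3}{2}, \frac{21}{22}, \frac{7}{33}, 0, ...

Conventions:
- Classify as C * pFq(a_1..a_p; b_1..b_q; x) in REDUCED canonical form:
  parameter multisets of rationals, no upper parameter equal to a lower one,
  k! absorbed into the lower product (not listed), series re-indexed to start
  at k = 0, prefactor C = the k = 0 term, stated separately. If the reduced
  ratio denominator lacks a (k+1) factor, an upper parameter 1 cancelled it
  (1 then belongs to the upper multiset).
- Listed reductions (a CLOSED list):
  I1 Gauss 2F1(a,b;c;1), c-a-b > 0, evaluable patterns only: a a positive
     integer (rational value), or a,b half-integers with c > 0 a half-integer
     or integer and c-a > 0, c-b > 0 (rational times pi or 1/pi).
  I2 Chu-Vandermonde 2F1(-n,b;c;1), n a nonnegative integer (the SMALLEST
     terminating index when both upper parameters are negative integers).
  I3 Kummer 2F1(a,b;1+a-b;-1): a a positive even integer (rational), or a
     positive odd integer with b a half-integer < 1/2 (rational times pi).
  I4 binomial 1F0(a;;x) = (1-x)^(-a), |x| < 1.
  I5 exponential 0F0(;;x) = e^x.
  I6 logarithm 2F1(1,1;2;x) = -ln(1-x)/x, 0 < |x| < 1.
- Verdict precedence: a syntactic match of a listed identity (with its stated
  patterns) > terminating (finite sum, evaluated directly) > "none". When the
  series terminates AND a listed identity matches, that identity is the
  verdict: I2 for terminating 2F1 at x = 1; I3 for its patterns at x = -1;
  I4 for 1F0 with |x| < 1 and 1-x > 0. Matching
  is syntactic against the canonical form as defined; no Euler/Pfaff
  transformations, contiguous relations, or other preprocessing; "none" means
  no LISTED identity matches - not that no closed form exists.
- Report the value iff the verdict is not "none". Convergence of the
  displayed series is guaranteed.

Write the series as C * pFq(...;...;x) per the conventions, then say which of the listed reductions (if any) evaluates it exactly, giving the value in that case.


Canonical form: C = \frac{5}{6} times 2F1 with upper {-3, 6}, lower {10}, x = -1. Verdict (x = -1): the Kummer evaluation I3 applies (x = -1; c = 10 equals 1+a-b for upper {-3, 6}: listed pattern). Exact value: \frac{7}{2}.

Key step: t_0 = \frac{5}{6} here, and the factorial ratio (C = 5/6) (k+a-1)!/(a-1)! is a rising factorial (a)_k.
Adjacent-term ratio: r(k) = -1 * (k-3) (k+6) / [(k+10) (k+1)] - rational; roots negated = parameters, x = -1, C = \frac{5}{6}.


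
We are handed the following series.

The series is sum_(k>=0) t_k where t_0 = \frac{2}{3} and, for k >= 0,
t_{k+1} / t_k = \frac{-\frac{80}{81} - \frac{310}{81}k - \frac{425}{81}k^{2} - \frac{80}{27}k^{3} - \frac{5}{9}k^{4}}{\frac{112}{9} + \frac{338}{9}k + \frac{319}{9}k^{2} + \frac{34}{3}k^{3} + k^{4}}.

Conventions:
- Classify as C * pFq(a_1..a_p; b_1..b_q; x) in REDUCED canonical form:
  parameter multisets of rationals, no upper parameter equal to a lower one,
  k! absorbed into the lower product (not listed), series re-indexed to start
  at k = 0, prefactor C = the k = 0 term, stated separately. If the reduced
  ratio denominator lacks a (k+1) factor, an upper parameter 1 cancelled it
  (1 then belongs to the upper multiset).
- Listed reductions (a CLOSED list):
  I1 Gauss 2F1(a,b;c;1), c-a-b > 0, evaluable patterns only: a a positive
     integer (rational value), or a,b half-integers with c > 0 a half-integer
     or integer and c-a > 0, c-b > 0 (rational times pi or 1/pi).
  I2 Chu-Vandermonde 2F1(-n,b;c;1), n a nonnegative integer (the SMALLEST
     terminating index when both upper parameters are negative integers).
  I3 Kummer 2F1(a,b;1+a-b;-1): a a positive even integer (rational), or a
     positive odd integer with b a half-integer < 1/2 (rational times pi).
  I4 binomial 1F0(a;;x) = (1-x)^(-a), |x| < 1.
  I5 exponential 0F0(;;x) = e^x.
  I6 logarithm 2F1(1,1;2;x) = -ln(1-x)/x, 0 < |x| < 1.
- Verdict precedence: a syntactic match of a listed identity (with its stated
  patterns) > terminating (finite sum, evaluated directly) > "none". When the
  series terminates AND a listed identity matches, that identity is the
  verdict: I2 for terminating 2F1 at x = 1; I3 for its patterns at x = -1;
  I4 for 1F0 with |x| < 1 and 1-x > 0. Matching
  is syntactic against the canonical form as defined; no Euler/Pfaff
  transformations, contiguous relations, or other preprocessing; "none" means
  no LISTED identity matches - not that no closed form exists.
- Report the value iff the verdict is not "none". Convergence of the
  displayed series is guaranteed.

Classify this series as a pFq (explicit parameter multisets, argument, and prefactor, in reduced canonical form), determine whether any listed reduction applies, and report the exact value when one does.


Canonical form: C = \frac{2}{3} times 2F1 with upper {1, 1}, lower {7}, x = -\frac{5}{9}. Verdict: none (x = -\frac{5}{9}): each listed identity misses the multisets {1, 1} ; {7}.

The tell: with t_0 = \frac{2}{3}, the parameter 8/3 appears in both the upper and lower lists and cancels (alongside the other common factor).
Term ratio: r(k) = -\frac{5}{9} * (k+1) (k+1) / [(k+7) (k+1)] - rational in k, leading ratio -\frac{5}{9}; with t_0 = \frac{2}{3}, classification follows.


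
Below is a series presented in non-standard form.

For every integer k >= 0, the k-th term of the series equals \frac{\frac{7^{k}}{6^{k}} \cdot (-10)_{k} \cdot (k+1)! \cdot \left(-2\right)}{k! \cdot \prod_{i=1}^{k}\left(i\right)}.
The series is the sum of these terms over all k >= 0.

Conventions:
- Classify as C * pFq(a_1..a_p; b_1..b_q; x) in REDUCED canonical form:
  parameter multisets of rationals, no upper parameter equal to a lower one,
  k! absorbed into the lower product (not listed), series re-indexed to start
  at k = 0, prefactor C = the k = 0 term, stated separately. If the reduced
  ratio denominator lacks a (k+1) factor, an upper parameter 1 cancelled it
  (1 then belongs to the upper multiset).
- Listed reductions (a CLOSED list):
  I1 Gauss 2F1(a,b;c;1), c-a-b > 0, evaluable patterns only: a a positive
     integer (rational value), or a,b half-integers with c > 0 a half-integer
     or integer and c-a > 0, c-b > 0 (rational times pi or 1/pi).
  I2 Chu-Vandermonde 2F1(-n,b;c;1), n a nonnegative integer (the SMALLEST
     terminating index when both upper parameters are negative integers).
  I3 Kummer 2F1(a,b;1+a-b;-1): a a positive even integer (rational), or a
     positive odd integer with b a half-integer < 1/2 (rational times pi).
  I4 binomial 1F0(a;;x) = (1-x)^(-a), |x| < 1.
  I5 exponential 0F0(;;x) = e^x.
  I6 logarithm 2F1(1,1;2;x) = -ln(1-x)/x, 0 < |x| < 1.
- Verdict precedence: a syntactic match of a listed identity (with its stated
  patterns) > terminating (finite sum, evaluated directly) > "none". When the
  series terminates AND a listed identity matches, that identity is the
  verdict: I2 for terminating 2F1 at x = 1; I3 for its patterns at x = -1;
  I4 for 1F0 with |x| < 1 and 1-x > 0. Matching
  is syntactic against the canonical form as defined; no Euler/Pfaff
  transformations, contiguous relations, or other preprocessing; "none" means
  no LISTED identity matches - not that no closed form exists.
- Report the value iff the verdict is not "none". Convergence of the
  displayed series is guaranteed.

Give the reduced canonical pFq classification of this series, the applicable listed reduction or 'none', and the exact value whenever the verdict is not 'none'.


Structural cue: x = \frac{7}{6} and the two geometric factors (C = -2, x = 7/6) combine into one argument.
Consecutive-term ratio: r(k) = \frac{7}{6} * (k-10) (k+2) / [(k+1) (k+1)] - rational in k. x = \frac{7}{6}; t_0 = -2; negate the roots.

Reduced: x = \frac{7}{6}, 2F1, upper = {-10, 2}, lower = {1}, C = -2. Verdict: terminating - upper -10 stops the sum at k = 10; the 11 terms are added exactly. Its exact value is -\frac{71}{30233088}.


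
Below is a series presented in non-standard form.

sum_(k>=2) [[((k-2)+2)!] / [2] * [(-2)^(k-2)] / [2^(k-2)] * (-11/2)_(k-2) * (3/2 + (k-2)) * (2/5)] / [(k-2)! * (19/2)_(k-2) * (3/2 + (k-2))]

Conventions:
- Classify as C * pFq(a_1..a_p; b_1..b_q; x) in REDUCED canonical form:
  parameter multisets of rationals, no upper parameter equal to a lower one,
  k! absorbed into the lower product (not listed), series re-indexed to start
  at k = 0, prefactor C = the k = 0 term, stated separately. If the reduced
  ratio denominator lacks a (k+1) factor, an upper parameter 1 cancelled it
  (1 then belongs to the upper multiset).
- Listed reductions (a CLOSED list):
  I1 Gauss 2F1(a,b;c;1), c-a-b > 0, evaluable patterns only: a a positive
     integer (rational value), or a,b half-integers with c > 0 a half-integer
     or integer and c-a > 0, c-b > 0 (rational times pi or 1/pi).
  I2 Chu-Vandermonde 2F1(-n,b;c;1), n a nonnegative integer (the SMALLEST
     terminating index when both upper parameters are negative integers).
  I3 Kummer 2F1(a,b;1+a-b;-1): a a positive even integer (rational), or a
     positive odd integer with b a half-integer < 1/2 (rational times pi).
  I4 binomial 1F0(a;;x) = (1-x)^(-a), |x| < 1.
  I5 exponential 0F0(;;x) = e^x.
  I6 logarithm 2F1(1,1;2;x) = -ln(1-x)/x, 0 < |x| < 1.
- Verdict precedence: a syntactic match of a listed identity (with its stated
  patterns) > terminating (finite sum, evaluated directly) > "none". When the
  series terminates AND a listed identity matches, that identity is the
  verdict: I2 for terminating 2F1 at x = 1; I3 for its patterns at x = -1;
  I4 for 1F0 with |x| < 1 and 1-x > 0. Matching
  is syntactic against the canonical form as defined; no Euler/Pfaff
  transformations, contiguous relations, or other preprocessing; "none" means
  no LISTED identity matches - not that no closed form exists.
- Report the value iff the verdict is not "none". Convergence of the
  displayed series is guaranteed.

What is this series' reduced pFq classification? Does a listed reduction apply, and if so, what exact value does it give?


Structural cue: t_0 being 2/5, the two k-th powers (C = 2/5) combine into one argument.
Consecutive-term ratio: r(k) = (-1) * (k-11/2) (k+3) / [(k+19/2) (k+1)] - rational in k. x = (-1); t_0 = 2/5; negate the roots.

Classification (C = 2/5): 2F1 with upper {-11/2, 3}, lower {19/2}, argument x = -1. Verdict: Kummer's theorem (I3) fires (x = -1; c = 19/2 equals 1+a-b for upper {-11/2, 3}: listed pattern). Exact value: (21879/32768) * pi.


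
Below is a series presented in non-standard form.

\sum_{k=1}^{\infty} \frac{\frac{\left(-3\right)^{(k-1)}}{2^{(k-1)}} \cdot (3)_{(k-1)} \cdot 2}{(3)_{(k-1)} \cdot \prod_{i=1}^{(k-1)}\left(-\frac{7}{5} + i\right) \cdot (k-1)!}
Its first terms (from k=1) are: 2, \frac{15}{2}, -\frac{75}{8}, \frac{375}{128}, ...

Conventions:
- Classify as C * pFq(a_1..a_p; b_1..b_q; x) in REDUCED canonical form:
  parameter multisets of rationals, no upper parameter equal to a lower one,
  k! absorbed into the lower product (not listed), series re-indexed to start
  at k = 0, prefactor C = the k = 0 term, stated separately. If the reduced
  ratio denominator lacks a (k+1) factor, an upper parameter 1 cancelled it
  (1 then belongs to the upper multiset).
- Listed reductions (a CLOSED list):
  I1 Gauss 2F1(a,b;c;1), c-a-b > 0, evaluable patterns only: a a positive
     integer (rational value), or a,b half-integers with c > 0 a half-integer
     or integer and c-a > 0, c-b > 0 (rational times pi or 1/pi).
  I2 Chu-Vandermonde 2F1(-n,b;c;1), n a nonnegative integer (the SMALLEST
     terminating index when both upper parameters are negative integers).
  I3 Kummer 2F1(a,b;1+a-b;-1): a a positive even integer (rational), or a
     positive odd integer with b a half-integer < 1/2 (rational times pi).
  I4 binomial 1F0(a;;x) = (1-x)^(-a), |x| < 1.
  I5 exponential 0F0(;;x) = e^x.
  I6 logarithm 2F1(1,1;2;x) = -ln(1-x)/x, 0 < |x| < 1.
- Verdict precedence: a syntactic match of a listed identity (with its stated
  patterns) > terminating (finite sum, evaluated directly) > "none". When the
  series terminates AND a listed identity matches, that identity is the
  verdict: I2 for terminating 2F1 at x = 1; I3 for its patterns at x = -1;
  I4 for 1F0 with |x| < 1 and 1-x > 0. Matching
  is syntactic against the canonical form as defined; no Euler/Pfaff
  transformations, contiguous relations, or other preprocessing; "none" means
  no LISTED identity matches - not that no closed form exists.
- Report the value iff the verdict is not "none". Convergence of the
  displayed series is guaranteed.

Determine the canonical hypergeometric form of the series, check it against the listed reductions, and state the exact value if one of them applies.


x = -\frac{3}{2} here; the reduced form reads 0F1, upper {-}, lower {-\frac{2}{5}}, C = 2. Verdict: none (x = -\frac{3}{2}): each listed identity misses the multisets {-} ; {-\frac{2}{5}}.

The tell: t_0 being 2, the two k-th powers (C = 2, x = -3/2) combine into one argument.
Step ratio: r(k) = -\frac{3}{2} * 1 / [(k-\frac{2}{5}) (k+1)] - rational in k, leading ratio -\frac{3}{2}; with t_0 = 2, classification follows.


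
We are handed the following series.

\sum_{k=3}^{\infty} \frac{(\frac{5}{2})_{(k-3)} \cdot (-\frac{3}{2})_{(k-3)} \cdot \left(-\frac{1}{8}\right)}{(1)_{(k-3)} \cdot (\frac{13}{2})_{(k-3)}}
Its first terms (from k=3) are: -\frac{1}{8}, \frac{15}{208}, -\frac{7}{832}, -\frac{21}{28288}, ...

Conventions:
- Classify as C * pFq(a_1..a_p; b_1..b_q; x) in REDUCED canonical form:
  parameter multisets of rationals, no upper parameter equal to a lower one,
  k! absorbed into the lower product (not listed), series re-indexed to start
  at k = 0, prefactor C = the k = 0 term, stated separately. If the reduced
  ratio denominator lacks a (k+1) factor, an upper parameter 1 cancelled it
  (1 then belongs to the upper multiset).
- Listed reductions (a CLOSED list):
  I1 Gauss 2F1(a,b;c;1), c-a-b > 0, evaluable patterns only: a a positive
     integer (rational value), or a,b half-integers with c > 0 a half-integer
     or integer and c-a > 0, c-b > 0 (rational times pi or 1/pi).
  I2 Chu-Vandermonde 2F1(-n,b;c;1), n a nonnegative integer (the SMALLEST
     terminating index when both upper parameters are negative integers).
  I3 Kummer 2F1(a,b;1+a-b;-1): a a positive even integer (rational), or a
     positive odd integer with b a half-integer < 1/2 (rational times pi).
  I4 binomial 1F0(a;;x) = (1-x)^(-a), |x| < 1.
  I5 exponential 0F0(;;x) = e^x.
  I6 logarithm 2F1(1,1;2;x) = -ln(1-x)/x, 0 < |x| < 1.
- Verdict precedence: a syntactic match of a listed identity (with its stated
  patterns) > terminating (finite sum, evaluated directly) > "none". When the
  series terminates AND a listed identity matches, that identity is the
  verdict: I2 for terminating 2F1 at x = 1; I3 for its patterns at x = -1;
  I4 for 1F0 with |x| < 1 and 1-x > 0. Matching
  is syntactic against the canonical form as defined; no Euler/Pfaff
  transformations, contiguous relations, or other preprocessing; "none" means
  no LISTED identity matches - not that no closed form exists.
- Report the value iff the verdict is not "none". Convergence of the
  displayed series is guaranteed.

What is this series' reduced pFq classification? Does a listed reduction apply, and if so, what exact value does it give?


The series (x = 1) is 2F1: upper {-\frac{3}{2}, \frac{5}{2}}, lower {\frac{13}{2}}, prefactor -\frac{1}{8}. Verdict at x = 1: Gauss's theorem I1 (half-integer case) matches (x = 1; upper {-\frac{3}{2}, \frac{5}{2}} half-integers, c = \frac{13}{2} in the evaluable pattern). Its exact value is \left(-\frac{10395}{524288}\right) \cdot \pi.

Key observation: x = 1 and (1)_k (C = -1/8, x = 1) is k! itself.
Step ratio: r(k) = 1 * (k-\frac{3}{2}) (k+\frac{5}{2}) / [(k+\frac{13}{2}) (k+1)] - rational in k. x = 1; t_0 = -\frac{1}{8}; negate the roots.


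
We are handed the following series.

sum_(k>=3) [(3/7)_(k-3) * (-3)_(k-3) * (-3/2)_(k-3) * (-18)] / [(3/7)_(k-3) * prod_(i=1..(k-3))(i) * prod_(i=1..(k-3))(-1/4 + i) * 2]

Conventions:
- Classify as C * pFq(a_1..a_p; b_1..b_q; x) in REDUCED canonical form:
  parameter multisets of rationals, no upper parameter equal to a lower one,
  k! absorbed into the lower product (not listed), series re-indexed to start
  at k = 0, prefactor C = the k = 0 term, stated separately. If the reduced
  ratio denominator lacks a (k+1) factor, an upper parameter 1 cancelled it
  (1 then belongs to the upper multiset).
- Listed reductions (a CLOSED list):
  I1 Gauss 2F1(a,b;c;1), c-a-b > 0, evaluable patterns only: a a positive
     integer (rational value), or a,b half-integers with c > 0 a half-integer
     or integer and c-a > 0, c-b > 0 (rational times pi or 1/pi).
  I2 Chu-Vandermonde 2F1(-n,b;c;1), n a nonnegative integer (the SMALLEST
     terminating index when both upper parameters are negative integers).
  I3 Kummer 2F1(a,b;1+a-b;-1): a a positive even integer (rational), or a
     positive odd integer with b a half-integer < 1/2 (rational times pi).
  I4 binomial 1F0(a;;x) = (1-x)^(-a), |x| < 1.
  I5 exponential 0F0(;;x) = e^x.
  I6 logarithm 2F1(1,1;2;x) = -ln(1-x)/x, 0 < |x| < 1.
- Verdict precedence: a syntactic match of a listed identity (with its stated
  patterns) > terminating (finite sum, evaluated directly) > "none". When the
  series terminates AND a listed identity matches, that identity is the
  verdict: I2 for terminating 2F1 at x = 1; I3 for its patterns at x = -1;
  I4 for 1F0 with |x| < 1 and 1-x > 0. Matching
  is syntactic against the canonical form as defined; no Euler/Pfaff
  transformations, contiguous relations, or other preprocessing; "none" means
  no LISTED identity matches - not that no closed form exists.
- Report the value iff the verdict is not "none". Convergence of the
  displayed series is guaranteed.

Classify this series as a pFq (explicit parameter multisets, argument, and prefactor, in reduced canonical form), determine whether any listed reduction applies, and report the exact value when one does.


The series (x = 1) is 2F1: upper {-3, -3/2}, lower {3/4}, prefactor -9. Verdict: the Chu-Vandermonde identity I2 matches (terminating 2F1 at x = 1 with n = 3, b = -3/2, c = 3/4). Hence: -5967/77.

Key observation: t_0 being -9, the parameter 3/7 appears in both the upper and lower lists and cancels.
Adjacent-term ratio: r(k) = 1 * (k-3) (k-3/2) / [(k+3/4) (k+1)] - rational in k. x = 1; t_0 = -9; negate the roots.


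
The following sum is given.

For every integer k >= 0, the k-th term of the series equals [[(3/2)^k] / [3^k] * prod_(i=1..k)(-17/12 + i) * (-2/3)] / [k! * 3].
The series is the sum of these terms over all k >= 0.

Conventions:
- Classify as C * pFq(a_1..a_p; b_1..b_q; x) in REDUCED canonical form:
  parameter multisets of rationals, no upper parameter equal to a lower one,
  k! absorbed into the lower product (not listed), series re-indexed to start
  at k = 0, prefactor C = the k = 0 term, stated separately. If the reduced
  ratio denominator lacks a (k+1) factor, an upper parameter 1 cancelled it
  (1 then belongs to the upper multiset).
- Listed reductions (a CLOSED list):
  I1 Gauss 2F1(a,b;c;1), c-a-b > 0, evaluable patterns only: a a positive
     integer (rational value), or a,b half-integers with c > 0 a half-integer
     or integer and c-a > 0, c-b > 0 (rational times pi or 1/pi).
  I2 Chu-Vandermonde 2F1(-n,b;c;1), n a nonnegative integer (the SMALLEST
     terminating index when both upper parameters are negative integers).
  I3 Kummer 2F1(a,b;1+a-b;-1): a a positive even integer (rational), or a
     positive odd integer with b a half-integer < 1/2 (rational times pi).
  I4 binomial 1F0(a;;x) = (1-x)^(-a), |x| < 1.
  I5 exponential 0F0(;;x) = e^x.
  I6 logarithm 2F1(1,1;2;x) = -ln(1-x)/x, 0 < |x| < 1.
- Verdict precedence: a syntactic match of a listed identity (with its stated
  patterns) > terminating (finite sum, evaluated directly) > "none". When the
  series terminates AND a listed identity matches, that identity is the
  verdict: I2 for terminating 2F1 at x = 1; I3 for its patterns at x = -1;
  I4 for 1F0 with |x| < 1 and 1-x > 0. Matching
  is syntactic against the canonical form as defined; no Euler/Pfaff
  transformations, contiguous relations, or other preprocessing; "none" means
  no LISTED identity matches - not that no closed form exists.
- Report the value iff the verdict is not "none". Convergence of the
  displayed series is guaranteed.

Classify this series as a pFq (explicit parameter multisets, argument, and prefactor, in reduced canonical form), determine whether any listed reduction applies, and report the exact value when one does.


This is -2/9 * 1F0(-5/12; -; 1/2) in reduced canonical form. Verdict: binomial (I4) fires (the 1F0 binomial series: exponent 5/12, x = 1/2). Its exact value is (-2/9) * (1/2)^(5/12).

The tell: x = (1/2) and the constant factors (C = -2/9, x = 1/2) combine into one prefactor.
Step ratio: r(k) = (1/2) * (k-5/12) / [(k+1)] - rational in k, leading ratio (1/2); with t_0 = -2/9, classification follows.


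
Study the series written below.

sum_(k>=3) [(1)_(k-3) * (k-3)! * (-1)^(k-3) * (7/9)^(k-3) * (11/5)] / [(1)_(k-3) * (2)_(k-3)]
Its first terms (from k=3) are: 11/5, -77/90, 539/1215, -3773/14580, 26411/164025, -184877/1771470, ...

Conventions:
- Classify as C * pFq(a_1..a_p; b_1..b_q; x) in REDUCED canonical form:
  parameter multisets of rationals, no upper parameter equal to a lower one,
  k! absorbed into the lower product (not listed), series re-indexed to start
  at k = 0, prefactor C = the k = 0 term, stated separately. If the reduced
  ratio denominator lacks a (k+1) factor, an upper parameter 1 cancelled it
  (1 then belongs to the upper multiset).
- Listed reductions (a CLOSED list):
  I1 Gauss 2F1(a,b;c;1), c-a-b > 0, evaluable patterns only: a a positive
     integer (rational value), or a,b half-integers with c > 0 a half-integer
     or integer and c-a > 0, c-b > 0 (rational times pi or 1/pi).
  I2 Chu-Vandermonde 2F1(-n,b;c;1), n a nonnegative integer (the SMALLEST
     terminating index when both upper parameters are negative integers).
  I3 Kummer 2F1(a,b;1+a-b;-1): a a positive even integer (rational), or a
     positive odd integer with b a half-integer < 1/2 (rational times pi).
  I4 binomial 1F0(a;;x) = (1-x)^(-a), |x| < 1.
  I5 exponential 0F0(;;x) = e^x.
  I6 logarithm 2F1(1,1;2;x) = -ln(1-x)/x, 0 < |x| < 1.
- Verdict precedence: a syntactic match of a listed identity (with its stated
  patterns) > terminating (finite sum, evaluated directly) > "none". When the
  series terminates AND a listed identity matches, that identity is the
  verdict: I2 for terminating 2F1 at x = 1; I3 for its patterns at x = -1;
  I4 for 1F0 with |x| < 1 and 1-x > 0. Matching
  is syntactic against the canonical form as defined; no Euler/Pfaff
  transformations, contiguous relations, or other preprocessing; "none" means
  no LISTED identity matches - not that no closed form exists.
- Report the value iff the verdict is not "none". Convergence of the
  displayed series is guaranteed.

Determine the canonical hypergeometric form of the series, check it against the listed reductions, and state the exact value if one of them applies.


First insight: from the first term 11/5: (1)_k (C = 11/5) is k! itself.
Adjacent-term ratio: r(k) = (-7/9) * (k+1) (k+1) / [(k+2) (k+1)] - rational; roots negated = parameters, x = (-7/9), C = 11/5.

This is 11/5 * 2F1(1, 1; 2; -7/9) in reduced canonical form. Verdict: the I6 logarithm reduction applies (the logarithm: parameters (1,1;2), x = -7/9). Sum: (99/35) * ln(16/9).


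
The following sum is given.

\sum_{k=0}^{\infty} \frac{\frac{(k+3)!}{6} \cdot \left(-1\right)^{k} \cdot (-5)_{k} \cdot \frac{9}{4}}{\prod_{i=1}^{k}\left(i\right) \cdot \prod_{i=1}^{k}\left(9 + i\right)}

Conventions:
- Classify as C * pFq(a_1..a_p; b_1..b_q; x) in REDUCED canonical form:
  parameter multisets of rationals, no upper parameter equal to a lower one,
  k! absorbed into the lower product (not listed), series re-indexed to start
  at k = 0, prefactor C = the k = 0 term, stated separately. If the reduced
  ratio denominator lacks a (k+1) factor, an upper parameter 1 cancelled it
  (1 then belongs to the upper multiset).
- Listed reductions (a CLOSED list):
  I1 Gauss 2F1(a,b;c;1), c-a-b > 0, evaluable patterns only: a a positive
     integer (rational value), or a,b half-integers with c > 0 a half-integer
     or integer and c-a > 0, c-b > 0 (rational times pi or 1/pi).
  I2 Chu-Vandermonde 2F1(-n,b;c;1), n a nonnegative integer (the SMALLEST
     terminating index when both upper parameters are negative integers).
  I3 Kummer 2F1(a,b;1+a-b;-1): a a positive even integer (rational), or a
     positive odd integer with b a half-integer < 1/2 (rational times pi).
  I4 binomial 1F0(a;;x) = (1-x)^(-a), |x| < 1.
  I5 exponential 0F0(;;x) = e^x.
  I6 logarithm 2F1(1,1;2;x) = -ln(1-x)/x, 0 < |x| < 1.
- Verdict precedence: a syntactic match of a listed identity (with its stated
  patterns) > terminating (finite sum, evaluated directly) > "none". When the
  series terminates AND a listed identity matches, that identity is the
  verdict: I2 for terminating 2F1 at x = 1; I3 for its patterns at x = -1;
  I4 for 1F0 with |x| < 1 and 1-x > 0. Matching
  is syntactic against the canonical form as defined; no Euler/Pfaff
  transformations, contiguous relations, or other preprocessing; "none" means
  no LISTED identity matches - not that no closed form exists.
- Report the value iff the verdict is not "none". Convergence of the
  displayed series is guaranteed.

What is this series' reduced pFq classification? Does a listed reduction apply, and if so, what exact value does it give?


Structural cue: t_0 = \frac{9}{4} here, and the lower running product (C = 9/4, x = -1) is a rising factorial.
Term ratio: r(k) = -1 * (k-5) (k+4) / [(k+10) (k+1)] - poly over poly, x = -1 from leading terms; C = \frac{9}{4} at k = 0.

The series (x = -1) is 2F1: upper {-5, 4}, lower {10}, prefactor \frac{9}{4}. Verdict: this is Kummer's theorem (I3) (x = -1; c = 10 equals 1+a-b for upper {-5, 4}: listed pattern). Value: \frac{27}{2}.


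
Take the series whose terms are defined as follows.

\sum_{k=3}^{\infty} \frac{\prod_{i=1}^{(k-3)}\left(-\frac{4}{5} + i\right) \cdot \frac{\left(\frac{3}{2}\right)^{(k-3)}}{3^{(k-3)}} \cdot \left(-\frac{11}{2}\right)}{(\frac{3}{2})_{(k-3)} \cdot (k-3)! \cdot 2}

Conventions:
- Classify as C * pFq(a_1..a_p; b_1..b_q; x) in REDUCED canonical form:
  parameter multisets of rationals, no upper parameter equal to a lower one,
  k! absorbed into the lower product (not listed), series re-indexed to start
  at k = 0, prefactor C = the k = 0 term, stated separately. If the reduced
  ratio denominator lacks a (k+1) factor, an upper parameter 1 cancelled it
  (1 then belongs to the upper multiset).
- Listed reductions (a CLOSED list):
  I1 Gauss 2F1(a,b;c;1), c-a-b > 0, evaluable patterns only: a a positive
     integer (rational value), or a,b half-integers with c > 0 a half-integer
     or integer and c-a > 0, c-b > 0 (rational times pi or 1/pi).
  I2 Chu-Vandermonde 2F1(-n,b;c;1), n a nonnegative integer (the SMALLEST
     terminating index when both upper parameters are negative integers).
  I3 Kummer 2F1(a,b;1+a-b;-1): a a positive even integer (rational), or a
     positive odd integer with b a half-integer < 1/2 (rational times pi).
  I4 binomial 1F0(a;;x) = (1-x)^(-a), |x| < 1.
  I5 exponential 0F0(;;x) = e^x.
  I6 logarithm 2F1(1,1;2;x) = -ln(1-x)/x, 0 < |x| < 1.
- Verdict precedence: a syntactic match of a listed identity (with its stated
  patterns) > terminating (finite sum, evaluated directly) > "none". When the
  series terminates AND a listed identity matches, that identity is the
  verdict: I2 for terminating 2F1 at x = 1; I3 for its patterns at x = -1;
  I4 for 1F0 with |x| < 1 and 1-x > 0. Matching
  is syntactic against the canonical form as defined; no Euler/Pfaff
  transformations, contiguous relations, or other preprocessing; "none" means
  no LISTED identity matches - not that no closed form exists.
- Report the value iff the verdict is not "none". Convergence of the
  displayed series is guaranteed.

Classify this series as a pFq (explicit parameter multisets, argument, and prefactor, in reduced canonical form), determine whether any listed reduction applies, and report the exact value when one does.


x = \frac{1}{2} here; the reduced form reads 1F1, upper {\frac{1}{5}}, lower {\frac{3}{2}}, C = -\frac{11}{4}. Verdict: none - this 1F1 at x = \frac{1}{2} matches no listed pattern, and upper {\frac{1}{5}} holds no stopper.

Key step: with t_0 = -\frac{11}{4}, the constant factors (C = -11/4, x = 1/2) combine into one prefactor.
Consecutive-term ratio: r(k) = \frac{1}{2} * (k+\frac{1}{5}) / [(k+\frac{3}{2}) (k+1)] - rational; roots negated = parameters, x = \frac{1}{2}, C = -\frac{11}{4}.


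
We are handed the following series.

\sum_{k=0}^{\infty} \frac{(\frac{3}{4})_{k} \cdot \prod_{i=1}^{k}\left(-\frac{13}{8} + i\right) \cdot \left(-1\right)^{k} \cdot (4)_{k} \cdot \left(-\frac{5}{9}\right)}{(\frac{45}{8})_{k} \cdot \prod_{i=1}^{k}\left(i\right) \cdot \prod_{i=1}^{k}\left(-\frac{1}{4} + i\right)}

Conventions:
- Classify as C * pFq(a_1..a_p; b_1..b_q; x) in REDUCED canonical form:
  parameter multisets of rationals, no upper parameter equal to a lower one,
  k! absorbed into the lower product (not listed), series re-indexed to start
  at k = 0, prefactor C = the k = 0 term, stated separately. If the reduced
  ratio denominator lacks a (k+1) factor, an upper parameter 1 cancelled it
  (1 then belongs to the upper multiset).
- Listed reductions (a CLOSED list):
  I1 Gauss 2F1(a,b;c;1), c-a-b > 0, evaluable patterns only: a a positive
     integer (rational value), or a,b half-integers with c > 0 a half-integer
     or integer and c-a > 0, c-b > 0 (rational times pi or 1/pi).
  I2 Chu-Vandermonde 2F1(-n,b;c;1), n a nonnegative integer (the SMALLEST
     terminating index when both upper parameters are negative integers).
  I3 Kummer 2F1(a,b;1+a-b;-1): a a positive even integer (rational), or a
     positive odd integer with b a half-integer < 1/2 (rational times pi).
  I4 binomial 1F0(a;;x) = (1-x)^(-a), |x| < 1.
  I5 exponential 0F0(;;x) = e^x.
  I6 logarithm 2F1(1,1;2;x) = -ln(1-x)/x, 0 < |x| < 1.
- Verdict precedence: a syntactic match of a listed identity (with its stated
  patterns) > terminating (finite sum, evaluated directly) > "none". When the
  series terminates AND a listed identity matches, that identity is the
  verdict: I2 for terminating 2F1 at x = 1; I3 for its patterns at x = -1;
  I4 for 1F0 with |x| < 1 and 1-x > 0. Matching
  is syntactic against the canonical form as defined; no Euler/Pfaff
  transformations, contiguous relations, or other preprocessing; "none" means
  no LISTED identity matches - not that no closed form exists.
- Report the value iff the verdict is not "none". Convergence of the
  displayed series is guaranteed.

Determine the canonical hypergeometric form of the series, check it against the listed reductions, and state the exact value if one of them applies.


This is -\frac{5}{9} * 2F1(-\frac{5}{8}, 4; \frac{45}{8}; -1) in reduced canonical form. Verdict: the Kummer evaluation I3 fires (x = -1; c = \frac{45}{8} equals 1+a-b for upper {-\frac{5}{8}, 4}: listed pattern). Value: -\frac{5365}{6912}.

Key observation: t_0 being -\frac{5}{9}, the parameter 3/4 appears in both the upper and lower lists and cancels.
Adjacent-term ratio: r(k) = -1 * (k-\frac{5}{8}) (k+4) / [(k+\frac{45}{8}) (k+1)] - rational in k, leading ratio -1; with t_0 = -\frac{5}{9}, classification follows.


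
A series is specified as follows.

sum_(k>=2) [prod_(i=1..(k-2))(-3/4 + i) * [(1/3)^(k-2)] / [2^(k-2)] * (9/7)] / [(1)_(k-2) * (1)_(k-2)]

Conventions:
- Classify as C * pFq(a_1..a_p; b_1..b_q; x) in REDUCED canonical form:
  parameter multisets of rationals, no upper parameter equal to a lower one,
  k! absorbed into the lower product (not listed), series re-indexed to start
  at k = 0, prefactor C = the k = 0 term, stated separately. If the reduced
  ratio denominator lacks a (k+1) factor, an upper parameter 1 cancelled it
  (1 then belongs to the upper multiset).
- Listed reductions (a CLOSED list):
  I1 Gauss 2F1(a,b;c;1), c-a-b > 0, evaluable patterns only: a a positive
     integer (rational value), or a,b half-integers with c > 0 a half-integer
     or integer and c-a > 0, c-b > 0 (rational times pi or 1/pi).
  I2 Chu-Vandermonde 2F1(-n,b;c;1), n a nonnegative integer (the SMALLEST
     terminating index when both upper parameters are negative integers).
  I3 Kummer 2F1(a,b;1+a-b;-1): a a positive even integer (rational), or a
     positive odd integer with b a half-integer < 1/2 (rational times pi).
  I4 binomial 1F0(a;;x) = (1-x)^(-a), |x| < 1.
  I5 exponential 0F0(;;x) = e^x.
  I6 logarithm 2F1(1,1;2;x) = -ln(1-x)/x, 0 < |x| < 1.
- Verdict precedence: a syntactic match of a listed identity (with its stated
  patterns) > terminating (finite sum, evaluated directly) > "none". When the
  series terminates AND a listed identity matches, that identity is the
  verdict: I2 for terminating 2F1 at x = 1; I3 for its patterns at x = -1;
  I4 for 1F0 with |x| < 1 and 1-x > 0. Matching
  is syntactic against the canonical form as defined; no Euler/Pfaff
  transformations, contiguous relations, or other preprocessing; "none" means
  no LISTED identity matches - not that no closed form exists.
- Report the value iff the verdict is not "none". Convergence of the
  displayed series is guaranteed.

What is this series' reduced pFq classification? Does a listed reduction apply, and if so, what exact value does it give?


With C = 9/7: the canonical form is 1F1(1/4; 1; 1/6). Verdict: none - this 1F1 at x = 1/6 matches no listed pattern, and upper {1/4} holds no stopper.

First insight: t_0 being 9/7, the running product (prefactor 9/7) telescopes to a rising factorial.
Consecutive-term ratio: r(k) = (1/6) * (k+1/4) / [(k+1) (k+1)] - poly over poly, x = (1/6) from leading terms; C = 9/7 at k = 0.


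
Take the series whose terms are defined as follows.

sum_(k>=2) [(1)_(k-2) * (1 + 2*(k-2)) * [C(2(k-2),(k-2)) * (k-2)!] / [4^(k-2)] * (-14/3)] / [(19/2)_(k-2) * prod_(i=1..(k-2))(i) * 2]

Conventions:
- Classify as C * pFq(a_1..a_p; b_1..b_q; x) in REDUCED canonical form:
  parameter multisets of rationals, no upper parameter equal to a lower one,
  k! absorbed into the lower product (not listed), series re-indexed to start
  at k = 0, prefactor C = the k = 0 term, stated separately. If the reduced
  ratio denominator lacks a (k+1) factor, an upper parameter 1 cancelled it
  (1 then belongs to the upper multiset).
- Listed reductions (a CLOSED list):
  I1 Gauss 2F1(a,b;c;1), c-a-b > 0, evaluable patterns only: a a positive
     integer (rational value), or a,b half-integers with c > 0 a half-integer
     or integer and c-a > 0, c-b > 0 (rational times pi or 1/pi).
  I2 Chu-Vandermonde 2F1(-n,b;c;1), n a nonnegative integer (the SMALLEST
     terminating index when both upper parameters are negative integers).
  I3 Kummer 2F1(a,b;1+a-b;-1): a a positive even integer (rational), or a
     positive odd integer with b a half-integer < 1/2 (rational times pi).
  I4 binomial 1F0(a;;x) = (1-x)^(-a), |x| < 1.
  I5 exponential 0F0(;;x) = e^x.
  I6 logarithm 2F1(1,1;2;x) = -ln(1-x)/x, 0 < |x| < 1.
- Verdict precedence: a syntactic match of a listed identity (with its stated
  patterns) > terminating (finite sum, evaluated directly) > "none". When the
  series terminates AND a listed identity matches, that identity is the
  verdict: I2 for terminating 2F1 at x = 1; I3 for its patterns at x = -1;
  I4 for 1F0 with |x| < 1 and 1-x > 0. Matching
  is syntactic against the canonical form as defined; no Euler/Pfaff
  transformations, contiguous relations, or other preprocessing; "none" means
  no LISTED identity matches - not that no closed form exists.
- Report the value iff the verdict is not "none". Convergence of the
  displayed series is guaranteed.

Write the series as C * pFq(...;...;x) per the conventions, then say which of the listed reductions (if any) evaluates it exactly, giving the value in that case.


x = 1 here; the reduced form reads 2F1, upper {1, 3/2}, lower {19/2}, C = -7/3. Verdict at x = 1: Gauss (I1, integer-parameter pattern) matches (x = 1: the Gamma ratio telescopes since c-a-b = 7 > 0 and a = 1 in Z>0). Hence: -17/6.

Structural cue: with t_0 = -7/3, the product of the first k integers (C = -7/3, x = 1) is k!.
Adjacent-term ratio: r(k) = 1 * (k+1) (k+3/2) / [(k+19/2) (k+1)] - poly over poly, x = 1 from leading terms; C = -7/3 at k = 0.


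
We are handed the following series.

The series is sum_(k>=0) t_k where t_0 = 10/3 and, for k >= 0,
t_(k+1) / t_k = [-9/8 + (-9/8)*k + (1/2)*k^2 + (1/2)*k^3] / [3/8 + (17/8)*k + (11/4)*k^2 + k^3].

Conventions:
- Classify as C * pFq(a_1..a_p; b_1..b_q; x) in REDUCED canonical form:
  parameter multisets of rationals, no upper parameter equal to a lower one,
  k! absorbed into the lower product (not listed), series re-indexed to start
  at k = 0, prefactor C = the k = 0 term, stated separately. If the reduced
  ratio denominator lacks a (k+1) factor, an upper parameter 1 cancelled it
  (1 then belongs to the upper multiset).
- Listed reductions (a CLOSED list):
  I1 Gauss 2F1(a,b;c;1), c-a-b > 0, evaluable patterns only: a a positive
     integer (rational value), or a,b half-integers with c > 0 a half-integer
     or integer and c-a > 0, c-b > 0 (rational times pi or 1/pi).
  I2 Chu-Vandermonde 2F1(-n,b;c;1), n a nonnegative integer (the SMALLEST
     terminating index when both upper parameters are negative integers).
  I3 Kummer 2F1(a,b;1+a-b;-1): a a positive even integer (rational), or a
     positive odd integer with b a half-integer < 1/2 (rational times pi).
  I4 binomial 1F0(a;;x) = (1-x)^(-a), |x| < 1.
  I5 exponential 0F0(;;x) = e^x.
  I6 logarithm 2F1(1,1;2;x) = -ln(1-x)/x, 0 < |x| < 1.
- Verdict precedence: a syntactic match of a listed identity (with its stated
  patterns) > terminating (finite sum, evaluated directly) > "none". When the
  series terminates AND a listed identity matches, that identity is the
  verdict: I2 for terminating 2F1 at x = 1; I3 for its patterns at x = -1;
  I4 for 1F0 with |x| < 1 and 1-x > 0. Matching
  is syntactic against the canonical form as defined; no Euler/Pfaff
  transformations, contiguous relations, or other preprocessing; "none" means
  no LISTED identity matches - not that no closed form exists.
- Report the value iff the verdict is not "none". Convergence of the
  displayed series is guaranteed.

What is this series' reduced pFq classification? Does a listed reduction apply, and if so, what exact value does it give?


Key step: t_0 being 10/3, factor the ratio over Q (C = 10/3, x = 1/2): negated roots = parameters.
Term ratio: r(k) = (1/2) * (k-3/2) (k+1) / [(k+1/4) (k+1)] - rational in k. x = (1/2); t_0 = 10/3; negate the roots.

x = 1/2 here; the reduced form reads 2F1, upper {-3/2, 1}, lower {1/4}, C = 10/3. Verdict: none (x = 1/2): each listed identity misses the multisets {-3/2, 1} ; {1/4}.
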